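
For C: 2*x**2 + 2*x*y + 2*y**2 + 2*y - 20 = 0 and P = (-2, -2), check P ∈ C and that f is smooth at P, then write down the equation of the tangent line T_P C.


Tangent line at P: -12*x - 10*y - 44 = 0.

Step 1: f(-2, -2) = 0, so P lies on C.
Step 2: partial derivatives
  f_x(x, y) = 4*x + 2*y, f_y(x, y) = 2*x + 4*y + 2.
  f_x(P) = -12, f_y(P) = -10 (gradient nonzero, so P is smooth).
Step 3: tangent line at P: -12·(x − -2) + -10·(y − -2) = 0.
Expanding: -12*x - 10*y - 44 = 0.


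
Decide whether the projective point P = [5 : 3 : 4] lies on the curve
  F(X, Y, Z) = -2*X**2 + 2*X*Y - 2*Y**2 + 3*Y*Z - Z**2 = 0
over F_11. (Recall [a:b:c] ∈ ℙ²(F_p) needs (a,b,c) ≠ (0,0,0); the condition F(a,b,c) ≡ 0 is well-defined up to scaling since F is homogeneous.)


F(5,3,4) ≡ 4 (mod 11); P is NOT on the curve.

Evaluate F(5, 3, 4) term-by-term (mod 11).
  -2*X**2 ↦ -2·25·1·1 = -50
  2*X*Y ↦ 2·5·3·1 = 30
  -2*Y**2 ↦ -2·1·9·1 = -18
  3*Y*Z ↦ 3·1·3·4 = 36
  -Z**2 ↦ -1·1·1·16 = -16
Sum: F(5, 3, 4) = (-50) + (30) + (-18) + (36) + (-16) = -18.
Reducing mod 11: -18 ≡ 4 (mod 11).
Since F(a, b, c) ≡ 4 ≠ 0 (mod 11), P does NOT lie on the curve.


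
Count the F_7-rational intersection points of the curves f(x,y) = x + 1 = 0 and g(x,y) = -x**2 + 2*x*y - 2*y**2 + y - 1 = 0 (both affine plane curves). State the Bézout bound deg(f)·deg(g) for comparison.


Common zeros: ∅; count = 0; Bézout bound = 2.

deg(f) = 1, deg(g) = 2, so Bézout bound = 2.
Scan x ∈ F_7. For each x, list the y ∈ F_7 with f(x, y) ≡ 0 and those with g(x, y) ≡ 0 (mod 7); the common zeros in that column are the intersection.
  x = 0: f ≡ 0 at y ∈ ∅; g ≡ 0 at y ∈ {2}; common: ∅.
  x = 1: f ≡ 0 at y ∈ ∅; g ≡ 0 at y ∈ {6}; common: ∅.
  x = 2: f ≡ 0 at y ∈ ∅; g ≡ 0 at y ∈ ∅; common: ∅.
  x = 3: f ≡ 0 at y ∈ ∅; g ≡ 0 at y ∈ {3, 4}; common: ∅.
  x = 4: f ≡ 0 at y ∈ ∅; g ≡ 0 at y ∈ {2, 6}; common: ∅.
  x = 5: f ≡ 0 at y ∈ ∅; g ≡ 0 at y ∈ {4, 5}; common: ∅.
  x = 6: f ≡ 0 at y ∈ {0, 1, 2, 3, 4, 5, 6}; g ≡ 0 at y ∈ ∅; common: ∅.
Collecting: common zeros = ∅, so the count is 0.
Comparison with the Bézout bound: 0 ≤ 2 = deg(f)·deg(g), as expected for curves with no common component (the affine F_7-count falls short of the bound because intersections may lie at infinity, over extension fields, or carry multiplicity).


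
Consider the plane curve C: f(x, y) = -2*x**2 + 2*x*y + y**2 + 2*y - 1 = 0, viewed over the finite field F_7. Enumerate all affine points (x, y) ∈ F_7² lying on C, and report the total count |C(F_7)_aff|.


Affine F_7-points: {(0, 2), (0, 3), (1, 5), (2, 2), (2, 6), (3, 3), (4, 5), (4, 6)}; count = 8.

For each of the 49 pairs (x, y) ∈ F_7², evaluate f(x, y) mod 7. Record the zeros.
  x = 0: [0↦6, 1↦2, 2↦0, 3↦0, 4↦2, 5↦6, 6↦5]  zeros at y ∈ {2, 3}
  x = 1: [0↦4, 1↦2, 2↦2, 3↦4, 4↦1, 5↦0, 6↦1]  zeros at y ∈ {5}
  x = 2: [0↦5, 1↦5, 2↦0, 3↦4, 4↦3, 5↦4, 6↦0]  zeros at y ∈ {2, 6}
  x = 3: [0↦2, 1↦4, 2↦1, 3↦0, 4↦1, 5↦4, 6↦2]  zeros at y ∈ {3}
  x = 4: [0↦2, 1↦6, 2↦5, 3↦6, 4↦2, 5↦0, 6↦0]  zeros at y ∈ {5, 6}
  x = 5: [0↦5, 1↦4, 2↦5, 3↦1, 4↦6, 5↦6, 6↦1]  zeros at y ∈ ∅
  x = 6: [0↦4, 1↦5, 2↦1, 3↦6, 4↦6, 5↦1, 6↦5]  zeros at y ∈ ∅
Collecting zeros: affine points = {(0, 2), (0, 3), (1, 5), (2, 2), (2, 6), (3, 3), (4, 5), (4, 6)}.
Total count |C(F_7)_aff| = 8.


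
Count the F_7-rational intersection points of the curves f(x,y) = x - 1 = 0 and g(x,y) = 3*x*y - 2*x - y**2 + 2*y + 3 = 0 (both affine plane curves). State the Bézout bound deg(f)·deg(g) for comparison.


Common zeros: {(1, 2), (1, 3)}; count = 2; Bézout bound = 2.

deg(f) = 1, deg(g) = 2, so Bézout bound = 2.
Scan x ∈ F_7. For each x, list the y ∈ F_7 with f(x, y) ≡ 0 and those with g(x, y) ≡ 0 (mod 7); the common zeros in that column are the intersection.
  x = 0: f ≡ 0 at y ∈ ∅; g ≡ 0 at y ∈ {3, 6}; common: ∅.
  x = 1: f ≡ 0 at y ∈ {0, 1, 2, 3, 4, 5, 6}; g ≡ 0 at y ∈ {2, 3}; common: {2, 3}.
  x = 2: f ≡ 0 at y ∈ ∅; g ≡ 0 at y ∈ {3, 5}; common: ∅.
  x = 3: f ≡ 0 at y ∈ ∅; g ≡ 0 at y ∈ {1, 3}; common: ∅.
  x = 4: f ≡ 0 at y ∈ ∅; g ≡ 0 at y ∈ {3, 4}; common: ∅.
  x = 5: f ≡ 0 at y ∈ ∅; g ≡ 0 at y ∈ {0, 3}; common: ∅.
  x = 6: f ≡ 0 at y ∈ ∅; g ≡ 0 at y ∈ {3}; common: ∅.
Collecting: common zeros = {(1, 2), (1, 3)}, so the count is 2.
Comparison with the Bézout bound: 2 ≤ 2 = deg(f)·deg(g), as expected for curves with no common component (the bound is attained).


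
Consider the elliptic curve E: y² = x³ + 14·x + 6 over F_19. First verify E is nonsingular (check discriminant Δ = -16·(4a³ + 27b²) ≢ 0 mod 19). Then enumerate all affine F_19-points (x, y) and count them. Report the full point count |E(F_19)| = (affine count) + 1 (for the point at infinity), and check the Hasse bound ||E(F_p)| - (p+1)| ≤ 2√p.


Affine points = {(0, 5), (0, 14), (2, 2), (2, 17), (5, 7), (5, 12), (9, 5), (9, 14), (10, 5), (10, 14), (11, 3), (11, 16), (14, 1), (14, 18), (15, 0)}; affine count = 15; |E(F_19)| = 16.

Discriminant check: Δ ∝ 4a³ + 27b² = 4·14³ + 27·6² = 4·2744 + 27·36 ≡ 16 (mod 19). Nonzero ⇒ E is nonsingular.
For each x ∈ F_19, compute rhs = x³ + 14·x + 6 mod 19, then count y ∈ F_19 with y² ≡ rhs.
  x = 0: rhs = 6, matching y values: 5, 14 (2 points).
  x = 1: rhs = 2, matching y values: none (0 points).
  x = 2: rhs = 4, matching y values: 2, 17 (2 points).
  x = 3: rhs = 18, matching y values: none (0 points).
  x = 4: rhs = 12, matching y values: none (0 points).
  x = 5: rhs = 11, matching y values: 7, 12 (2 points).
  x = 6: rhs = 2, matching y values: none (0 points).
  x = 7: rhs = 10, matching y values: none (0 points).
  x = 8: rhs = 3, matching y values: none (0 points).
  x = 9: rhs = 6, matching y values: 5, 14 (2 points).
  x = 10: rhs = 6, matching y values: 5, 14 (2 points).
  x = 11: rhs = 9, matching y values: 3, 16 (2 points).
  x = 12: rhs = 2, matching y values: none (0 points).
  x = 13: rhs = 10, matching y values: none (0 points).
  x = 14: rhs = 1, matching y values: 1, 18 (2 points).
  x = 15: rhs = 0, matching y values: 0 (1 points).
  x = 16: rhs = 13, matching y values: none (0 points).
  x = 17: rhs = 8, matching y values: none (0 points).
  x = 18: rhs = 10, matching y values: none (0 points).
Total affine count: 15.
Full point count |E(F_19)| = 15 + 1 = 16.
Hasse bound: |16 − (19+1)| = |-4| = 4 ≤ 2√19 ≈ 8.7178 ✓.


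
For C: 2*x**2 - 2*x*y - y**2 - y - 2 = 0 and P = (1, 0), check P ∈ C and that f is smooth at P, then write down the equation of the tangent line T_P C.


Tangent line at P: 4*x - 3*y - 4 = 0.

Step 1: f(1, 0) = 0, so P lies on C.
Step 2: partial derivatives
  f_x(x, y) = 4*x - 2*y, f_y(x, y) = -2*x - 2*y - 1.
  f_x(P) = 4, f_y(P) = -3 (gradient nonzero, so P is smooth).
Step 3: tangent line at P: 4·(x − 1) + -3·(y − 0) = 0.
Expanding: 4*x - 3*y - 4 = 0.


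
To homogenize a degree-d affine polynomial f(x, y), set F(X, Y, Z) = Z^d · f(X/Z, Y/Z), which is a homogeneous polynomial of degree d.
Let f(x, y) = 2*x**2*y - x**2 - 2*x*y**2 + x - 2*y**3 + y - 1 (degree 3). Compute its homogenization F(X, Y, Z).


F(X, Y, Z) = 2*X**2*Y - X**2*Z - 2*X*Y**2 + X*Z**2 - 2*Y**3 + Y*Z**2 - Z**3

deg(f) = 3.
Substitute x = X/Z, y = Y/Z into f, then multiply by Z^3.
  monomial 2·x^2·y^1 ↦ 2·X^2·Y^1·Z^0.
  monomial -1·x^2·y^0 ↦ -1·X^2·Y^0·Z^1.
  monomial -2·x^1·y^2 ↦ -2·X^1·Y^2·Z^0.
  monomial 1·x^1·y^0 ↦ 1·X^1·Y^0·Z^2.
  monomial -2·x^0·y^3 ↦ -2·X^0·Y^3·Z^0.
  monomial 1·x^0·y^1 ↦ 1·X^0·Y^1·Z^2.
  monomial -1·x^0·y^0 ↦ -1·X^0·Y^0·Z^3.
Collecting: F(X, Y, Z) = 2*X**2*Y - X**2*Z - 2*X*Y**2 + X*Z**2 - 2*Y**3 + Y*Z**2 - Z**3.


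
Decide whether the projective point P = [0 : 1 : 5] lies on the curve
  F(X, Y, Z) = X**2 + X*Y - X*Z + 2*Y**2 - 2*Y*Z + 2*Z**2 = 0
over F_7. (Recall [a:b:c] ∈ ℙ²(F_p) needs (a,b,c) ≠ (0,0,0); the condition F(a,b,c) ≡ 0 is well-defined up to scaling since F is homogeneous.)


F(0,1,5) ≡ 0 (mod 7); P is on the curve.

Evaluate F(0, 1, 5) term-by-term (mod 7).
  X**2 ↦ 1·0·1·1 = 0
  X*Y ↦ 1·0·1·1 = 0
  -X*Z ↦ -1·0·1·5 = 0
  2*Y**2 ↦ 2·1·1·1 = 2
  -2*Y*Z ↦ -2·1·1·5 = -10
  2*Z**2 ↦ 2·1·1·25 = 50
Sum: F(0, 1, 5) = (0) + (0) + (0) + (2) + (-10) + (50) = 42.
Reducing mod 7: 42 ≡ 0 (mod 7).
Since F(a, b, c) ≡ 0 (mod 7), P lies on the curve.


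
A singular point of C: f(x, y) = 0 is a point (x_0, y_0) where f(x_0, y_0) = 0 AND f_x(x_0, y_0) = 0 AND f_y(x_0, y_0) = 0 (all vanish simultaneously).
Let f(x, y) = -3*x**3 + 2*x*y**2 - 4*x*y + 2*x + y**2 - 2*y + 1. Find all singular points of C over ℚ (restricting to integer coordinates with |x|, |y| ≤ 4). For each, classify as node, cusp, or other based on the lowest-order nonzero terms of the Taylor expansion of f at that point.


Singular points: {(0, 1)}; classification: cusp.

Compute partial derivatives:
  f_x = -9*x**2 + 2*y**2 - 4*y + 2.
  f_y = 4*x*y - 4*x + 2*y - 2.
Scan x_0 ∈ {−4, ..., 4}. For each x_0, f_y(x_0, y) is a polynomial in y; find its integer roots y ∈ {−4, ..., 4}, then test f_x and f at those candidates.
  x = -4: f_y(-4, y) = 14 - 14*y; vanishes at y ∈ {1}. (-4, 1): f_x = -144 ≠ 0.
  x = -3: f_y(-3, y) = 10 - 10*y; vanishes at y ∈ {1}. (-3, 1): f_x = -81 ≠ 0.
  x = -2: f_y(-2, y) = 6 - 6*y; vanishes at y ∈ {1}. (-2, 1): f_x = -36 ≠ 0.
  x = -1: f_y(-1, y) = 2 - 2*y; vanishes at y ∈ {1}. (-1, 1): f_x = -9 ≠ 0.
  x = 0: f_y(0, y) = 2*y - 2; vanishes at y ∈ {1}. (0, 1): f_x = 0, f = 0 — SINGULAR.
  x = 1: f_y(1, y) = 6*y - 6; vanishes at y ∈ {1}. (1, 1): f_x = -9 ≠ 0.
  x = 2: f_y(2, y) = 10*y - 10; vanishes at y ∈ {1}. (2, 1): f_x = -36 ≠ 0.
  x = 3: f_y(3, y) = 14*y - 14; vanishes at y ∈ {1}. (3, 1): f_x = -81 ≠ 0.
  x = 4: f_y(4, y) = 18*y - 18; vanishes at y ∈ {1}. (4, 1): f_x = -144 ≠ 0.
Only singular point on the grid: (0, 1).
Classify: substitute x = 0 + u, y = 1 + v and expand: f = -3*u**3 + 2*u*v**2 + v**2.
No constant or linear terms (consistent with a singular point). Quadratic part: v**2. Cubic part: -3*u**3 + 2*u*v**2.
The quadratic part v**2 is a perfect square, so there is a single (double) tangent line v = 0, i.e. y = 1. Restricting the cubic part to that line (v = 0) leaves -3*u**3 ≠ 0, so f is not divisible by v and the branch is v² ≈ 3*u**3 to lowest order — this is a cusp.
Classification: cusp.


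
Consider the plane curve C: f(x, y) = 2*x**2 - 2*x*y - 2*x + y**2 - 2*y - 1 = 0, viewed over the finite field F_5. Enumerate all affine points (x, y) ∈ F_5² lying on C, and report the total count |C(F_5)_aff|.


Affine F_5-points: {(1, 2), (2, 2), (2, 4), (3, 4)}; count = 4.

For each of the 25 pairs (x, y) ∈ F_5², evaluate f(x, y) mod 5. Record the zeros.
  x = 0: [0↦4, 1↦3, 2↦4, 3↦2, 4↦2]  zeros at y ∈ ∅
  x = 1: [0↦4, 1↦1, 2↦0, 3↦1, 4↦4]  zeros at y ∈ {2}
  x = 2: [0↦3, 1↦3, 2↦0, 3↦4, 4↦0]  zeros at y ∈ {2, 4}
  x = 3: [0↦1, 1↦4, 2↦4, 3↦1, 4↦0]  zeros at y ∈ {4}
  x = 4: [0↦3, 1↦4, 2↦2, 3↦2, 4↦4]  zeros at y ∈ ∅
Collecting zeros: affine points = {(1, 2), (2, 2), (2, 4), (3, 4)}.
Total count |C(F_5)_aff| = 4.


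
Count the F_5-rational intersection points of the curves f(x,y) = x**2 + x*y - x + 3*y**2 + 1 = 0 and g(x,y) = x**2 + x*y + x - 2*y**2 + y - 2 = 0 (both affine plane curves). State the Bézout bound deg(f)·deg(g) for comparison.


Common zeros: {(1, 1), (3, 2)}; count = 2; Bézout bound = 4.

deg(f) = 2, deg(g) = 2, so Bézout bound = 4.
Scan x ∈ F_5. For each x, list the y ∈ F_5 with f(x, y) ≡ 0 and those with g(x, y) ≡ 0 (mod 5); the common zeros in that column are the intersection.
  x = 0: f ≡ 0 at y ∈ ∅; g ≡ 0 at y ∈ {4}; common: ∅.
  x = 1: f ≡ 0 at y ∈ {1, 2}; g ≡ 0 at y ∈ {0, 1}; common: {1}.
  x = 2: f ≡ 0 at y ∈ ∅; g ≡ 0 at y ∈ {1, 3}; common: ∅.
  x = 3: f ≡ 0 at y ∈ {2}; g ≡ 0 at y ∈ {0, 2}; common: {2}.
  x = 4: f ≡ 0 at y ∈ {1}; g ≡ 0 at y ∈ {2, 3}; common: ∅.
Collecting: common zeros = {(1, 1), (3, 2)}, so the count is 2.
Comparison with the Bézout bound: 2 ≤ 4 = deg(f)·deg(g), as expected for curves with no common component (the affine F_5-count falls short of the bound because intersections may lie at infinity, over extension fields, or carry multiplicity).


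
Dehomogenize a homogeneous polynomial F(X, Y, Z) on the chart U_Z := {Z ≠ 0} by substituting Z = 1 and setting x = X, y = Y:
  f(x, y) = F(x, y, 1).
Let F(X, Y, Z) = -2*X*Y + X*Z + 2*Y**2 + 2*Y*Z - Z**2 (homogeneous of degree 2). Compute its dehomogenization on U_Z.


f(x, y) = -2*x*y + x + 2*y**2 + 2*y - 1

On U_Z we set Z = 1. Each monomial c·X^i·Y^j·Z^k in F becomes c·x^i·y^j·1^k = c·x^i·y^j.
Substituting Z = 1: F(X, Y, 1) = -2*x*y + x + 2*y**2 + 2*y - 1.
Note: deg(f) ≤ deg(F) = 2; strict inequality happens when F is divisible by Z (lost terms).


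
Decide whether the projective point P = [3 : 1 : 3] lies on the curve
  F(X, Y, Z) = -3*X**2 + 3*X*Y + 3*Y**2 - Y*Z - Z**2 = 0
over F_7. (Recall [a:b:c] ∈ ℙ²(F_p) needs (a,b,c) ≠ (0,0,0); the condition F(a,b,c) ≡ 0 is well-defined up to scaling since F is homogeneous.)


F(3,1,3) ≡ 1 (mod 7); P is NOT on the curve.

Evaluate F(3, 1, 3) term-by-term (mod 7).
  -3*X**2 ↦ -3·9·1·1 = -27
  3*X*Y ↦ 3·3·1·1 = 9
  3*Y**2 ↦ 3·1·1·1 = 3
  -Y*Z ↦ -1·1·1·3 = -3
  -Z**2 ↦ -1·1·1·9 = -9
Sum: F(3, 1, 3) = (-27) + (9) + (3) + (-3) + (-9) = -27.
Reducing mod 7: -27 ≡ 1 (mod 7).
Since F(a, b, c) ≡ 1 ≠ 0 (mod 7), P does NOT lie on the curve.


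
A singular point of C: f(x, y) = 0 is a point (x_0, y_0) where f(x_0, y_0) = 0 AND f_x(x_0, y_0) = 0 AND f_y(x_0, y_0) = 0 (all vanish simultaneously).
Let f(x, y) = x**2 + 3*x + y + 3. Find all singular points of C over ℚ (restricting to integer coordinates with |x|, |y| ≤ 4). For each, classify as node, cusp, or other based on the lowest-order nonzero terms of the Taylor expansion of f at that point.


No singular points in the scanned grid; C is smooth there.

Compute partial derivatives:
  f_x = 2*x + 3.
  f_y = 1.
f_y = 1 is a nonzero constant, so f_y never vanishes: no point (x, y) can satisfy f = f_x = f_y = 0. In particular no (x, y) ∈ {−4, ..., 4}² is singular; the curve is smooth.


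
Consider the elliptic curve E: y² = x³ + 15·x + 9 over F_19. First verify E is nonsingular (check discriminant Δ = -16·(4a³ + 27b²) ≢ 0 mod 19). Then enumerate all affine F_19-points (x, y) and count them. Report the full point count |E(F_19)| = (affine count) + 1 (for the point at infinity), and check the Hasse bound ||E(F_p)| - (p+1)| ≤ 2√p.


Affine points = {(0, 3), (0, 16), (1, 5), (1, 14), (2, 3), (2, 16), (3, 9), (3, 10), (4, 0), (5, 0), (6, 7), (6, 12), (7, 1), (7, 18), (10, 0), (11, 2), (11, 17), (12, 6), (12, 13), (13, 8), (13, 11), (17, 3), (17, 16)}; affine count = 23; |E(F_19)| = 24.

Discriminant check: Δ ∝ 4a³ + 27b² = 4·15³ + 27·9² = 4·3375 + 27·81 ≡ 12 (mod 19). Nonzero ⇒ E is nonsingular.
For each x ∈ F_19, compute rhs = x³ + 15·x + 9 mod 19, then count y ∈ F_19 with y² ≡ rhs.
  x = 0: rhs = 9, matching y values: 3, 16 (2 points).
  x = 1: rhs = 6, matching y values: 5, 14 (2 points).
  x = 2: rhs = 9, matching y values: 3, 16 (2 points).
  x = 3: rhs = 5, matching y values: 9, 10 (2 points).
  x = 4: rhs = 0, matching y values: 0 (1 points).
  x = 5: rhs = 0, matching y values: 0 (1 points).
  x = 6: rhs = 11, matching y values: 7, 12 (2 points).
  x = 7: rhs = 1, matching y values: 1, 18 (2 points).
  x = 8: rhs = 14, matching y values: none (0 points).
  x = 9: rhs = 18, matching y values: none (0 points).
  x = 10: rhs = 0, matching y values: 0 (1 points).
  x = 11: rhs = 4, matching y values: 2, 17 (2 points).
  x = 12: rhs = 17, matching y values: 6, 13 (2 points).
  x = 13: rhs = 7, matching y values: 8, 11 (2 points).
  x = 14: rhs = 18, matching y values: none (0 points).
  x = 15: rhs = 18, matching y values: none (0 points).
  x = 16: rhs = 13, matching y values: none (0 points).
  x = 17: rhs = 9, matching y values: 3, 16 (2 points).
  x = 18: rhs = 12, matching y values: none (0 points).
Total affine count: 23.
Full point count |E(F_19)| = 23 + 1 = 24.
Hasse bound: |24 − (19+1)| = |4| = 4 ≤ 2√19 ≈ 8.7178 ✓.


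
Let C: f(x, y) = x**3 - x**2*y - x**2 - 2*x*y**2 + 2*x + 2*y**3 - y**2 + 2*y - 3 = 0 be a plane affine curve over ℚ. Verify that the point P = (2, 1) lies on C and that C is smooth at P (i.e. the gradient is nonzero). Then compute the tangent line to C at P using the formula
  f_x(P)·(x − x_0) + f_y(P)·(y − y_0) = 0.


Tangent line at P: 4*x - 6*y - 2 = 0.

Step 1: f(2, 1) = 0, so P lies on C.
Step 2: partial derivatives
  f_x(x, y) = 3*x**2 - 2*x*y - 2*x - 2*y**2 + 2, f_y(x, y) = -x**2 - 4*x*y + 6*y**2 - 2*y + 2.
  f_x(P) = 4, f_y(P) = -6 (gradient nonzero, so P is smooth).
Step 3: tangent line at P: 4·(x − 2) + -6·(y − 1) = 0.
Expanding: 4*x - 6*y - 2 = 0.


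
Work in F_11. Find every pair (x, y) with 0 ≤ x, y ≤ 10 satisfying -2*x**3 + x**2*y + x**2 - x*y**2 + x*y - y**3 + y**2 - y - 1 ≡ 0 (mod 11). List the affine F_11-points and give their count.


Affine F_11-points: {(0, 3), (0, 6), (1, 8), (4, 3), (7, 0), (7, 5), (8, 8), (9, 1), (9, 3), (9, 10), (10, 2)}; count = 11.

For each of the 121 pairs (x, y) ∈ F_11², evaluate f(x, y) mod 11. Record the zeros.
  x = 0: [0↦10, 1↦9, 2↦4, 3↦0, 4↦2, 5↦4, 6↦0, 7↦6, 8↦5, 9↦2, 10↦2]  zeros at y ∈ {3, 6}
  x = 1: [0↦9, 1↦9, 2↦3, 3↦7, 4↦4, 5↦10, 6↦8, 7↦3, 8↦0, 9↦4, 10↦9]  zeros at y ∈ {8}
  x = 2: [0↦9, 1↦1, 2↦7, 3↦10, 4↦4, 5↦5, 6↦7, 7↦4, 8↦1, 9↦3, 10↦4]  zeros at y ∈ ∅
  x = 3: [0↦9, 1↦6, 2↦4, 3↦8, 4↦1, 5↦10, 6↦7, 7↦8, 8↦7, 9↦9, 10↦8]  zeros at y ∈ ∅
  x = 4: [0↦8, 1↦1, 2↦4, 3↦0, 4↦5, 5↦2, 6↦7, 7↦3, 8↦6, 9↦10, 10↦9]  zeros at y ∈ {3}
  x = 5: [0↦5, 1↦7, 2↦6, 3↦7, 4↦4, 5↦2, 6↦6, 7↦10, 8↦8, 9↦5, 10↦6]  zeros at y ∈ ∅
  x = 6: [0↦10, 1↦1, 2↦9, 3↦6, 4↦8, 5↦9, 6↦3, 7↦6, 8↦1, 9↦4, 10↦9]  zeros at y ∈ ∅
  x = 7: [0↦0, 1↦4, 2↦1, 3↦7, 4↦5, 5↦0, 6↦8, 7↦1, 8↦6, 9↦6, 10↦6]  zeros at y ∈ {0, 5}
  x = 8: [0↦7, 1↦4, 2↦3, 3↦9, 4↦5, 5↦7, 6↦9, 7↦5, 8↦0, 9↦10, 10↦7]  zeros at y ∈ {8}
  x = 9: [0↦8, 1↦0, 2↦3, 3↦0, 4↦7, 5↦7, 6↦5, 7↦6, 8↦4, 9↦4, 10↦0]  zeros at y ∈ {1, 3, 10}
  x = 10: [0↦2, 1↦2, 2↦0, 3↦1, 4↦10, 5↦10, 6↦6, 7↦3, 8↦6, 9↦9, 10↦6]  zeros at y ∈ {2}
Collecting zeros: affine points = {(0, 3), (0, 6), (1, 8), (4, 3), (7, 0), (7, 5), (8, 8), (9, 1), (9, 3), (9, 10), (10, 2)}.
Total count |C(F_11)_aff| = 11.


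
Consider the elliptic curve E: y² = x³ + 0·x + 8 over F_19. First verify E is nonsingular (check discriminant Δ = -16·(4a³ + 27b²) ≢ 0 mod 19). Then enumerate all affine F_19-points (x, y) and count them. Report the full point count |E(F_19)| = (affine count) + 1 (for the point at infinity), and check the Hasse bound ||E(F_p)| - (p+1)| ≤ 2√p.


Affine points = {(1, 3), (1, 16), (2, 4), (2, 15), (3, 4), (3, 15), (5, 0), (7, 3), (7, 16), (8, 8), (8, 11), (10, 1), (10, 18), (11, 3), (11, 16), (12, 8), (12, 11), (13, 1), (13, 18), (14, 4), (14, 15), (15, 1), (15, 18), (16, 0), (17, 0), (18, 8), (18, 11)}; affine count = 27; |E(F_19)| = 28.

Discriminant check: Δ ∝ 4a³ + 27b² = 4·0³ + 27·8² = 4·0 + 27·64 ≡ 18 (mod 19). Nonzero ⇒ E is nonsingular.
For each x ∈ F_19, compute rhs = x³ + 0·x + 8 mod 19, then count y ∈ F_19 with y² ≡ rhs.
  x = 0: rhs = 8, matching y values: none (0 points).
  x = 1: rhs = 9, matching y values: 3, 16 (2 points).
  x = 2: rhs = 16, matching y values: 4, 15 (2 points).
  x = 3: rhs = 16, matching y values: 4, 15 (2 points).
  x = 4: rhs = 15, matching y values: none (0 points).
  x = 5: rhs = 0, matching y values: 0 (1 points).
  x = 6: rhs = 15, matching y values: none (0 points).
  x = 7: rhs = 9, matching y values: 3, 16 (2 points).
  x = 8: rhs = 7, matching y values: 8, 11 (2 points).
  x = 9: rhs = 15, matching y values: none (0 points).
  x = 10: rhs = 1, matching y values: 1, 18 (2 points).
  x = 11: rhs = 9, matching y values: 3, 16 (2 points).
  x = 12: rhs = 7, matching y values: 8, 11 (2 points).
  x = 13: rhs = 1, matching y values: 1, 18 (2 points).
  x = 14: rhs = 16, matching y values: 4, 15 (2 points).
  x = 15: rhs = 1, matching y values: 1, 18 (2 points).
  x = 16: rhs = 0, matching y values: 0 (1 points).
  x = 17: rhs = 0, matching y values: 0 (1 points).
  x = 18: rhs = 7, matching y values: 8, 11 (2 points).
Total affine count: 27.
Full point count |E(F_19)| = 27 + 1 = 28.
Hasse bound: |28 − (19+1)| = |8| = 8 ≤ 2√19 ≈ 8.7178 ✓.


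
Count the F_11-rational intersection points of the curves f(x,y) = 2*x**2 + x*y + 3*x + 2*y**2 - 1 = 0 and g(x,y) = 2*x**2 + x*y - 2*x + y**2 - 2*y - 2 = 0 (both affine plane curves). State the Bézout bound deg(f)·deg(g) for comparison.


Common zeros: ∅; count = 0; Bézout bound = 4.

deg(f) = 2, deg(g) = 2, so Bézout bound = 4.
Scan x ∈ F_11. For each x, list the y ∈ F_11 with f(x, y) ≡ 0 and those with g(x, y) ≡ 0 (mod 11); the common zeros in that column are the intersection.
  x = 0: f ≡ 0 at y ∈ ∅; g ≡ 0 at y ∈ {6, 7}; common: ∅.
  x = 1: f ≡ 0 at y ∈ ∅; g ≡ 0 at y ∈ {2, 10}; common: ∅.
  x = 2: f ≡ 0 at y ∈ ∅; g ≡ 0 at y ∈ {3, 8}; common: ∅.
  x = 3: f ≡ 0 at y ∈ ∅; g ≡ 0 at y ∈ {3, 7}; common: ∅.
  x = 4: f ≡ 0 at y ∈ ∅; g ≡ 0 at y ∈ {0, 9}; common: ∅.
  x = 5: f ≡ 0 at y ∈ ∅; g ≡ 0 at y ∈ {4}; common: ∅.
  x = 6: f ≡ 0 at y ∈ ∅; g ≡ 0 at y ∈ {8, 10}; common: ∅.
  x = 7: f ≡ 0 at y ∈ ∅; g ≡ 0 at y ∈ {1, 5}; common: ∅.
  x = 8: f ≡ 0 at y ∈ {9}; g ≡ 0 at y ∈ {0, 5}; common: ∅.
  x = 9: f ≡ 0 at y ∈ ∅; g ≡ 0 at y ∈ {6, 9}; common: ∅.
  x = 10: f ≡ 0 at y ∈ ∅; g ≡ 0 at y ∈ {1, 2}; common: ∅.
Collecting: common zeros = ∅, so the count is 0.
Comparison with the Bézout bound: 0 ≤ 4 = deg(f)·deg(g), as expected for curves with no common component (the affine F_11-count falls short of the bound because intersections may lie at infinity, over extension fields, or carry multiplicity).


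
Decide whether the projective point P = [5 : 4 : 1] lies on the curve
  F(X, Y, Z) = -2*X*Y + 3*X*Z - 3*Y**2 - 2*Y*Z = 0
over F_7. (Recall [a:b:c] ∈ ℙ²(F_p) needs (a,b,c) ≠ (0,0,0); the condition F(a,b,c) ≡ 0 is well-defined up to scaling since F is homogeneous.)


F(5,4,1) ≡ 3 (mod 7); P is NOT on the curve.

Evaluate F(5, 4, 1) term-by-term (mod 7).
  -2*X*Y ↦ -2·5·4·1 = -40
  3*X*Z ↦ 3·5·1·1 = 15
  -3*Y**2 ↦ -3·1·16·1 = -48
  -2*Y*Z ↦ -2·1·4·1 = -8
Sum: F(5, 4, 1) = (-40) + (15) + (-48) + (-8) = -81.
Reducing mod 7: -81 ≡ 3 (mod 7).
Since F(a, b, c) ≡ 3 ≠ 0 (mod 7), P does NOT lie on the curve.


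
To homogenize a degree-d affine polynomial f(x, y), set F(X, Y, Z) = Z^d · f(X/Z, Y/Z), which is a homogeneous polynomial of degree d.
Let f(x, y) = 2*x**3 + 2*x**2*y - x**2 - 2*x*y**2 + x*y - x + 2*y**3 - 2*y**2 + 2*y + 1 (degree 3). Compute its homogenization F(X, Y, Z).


F(X, Y, Z) = 2*X**3 + 2*X**2*Y - X**2*Z - 2*X*Y**2 + X*Y*Z - X*Z**2 + 2*Y**3 - 2*Y**2*Z + 2*Y*Z**2 + Z**3

deg(f) = 3.
Substitute x = X/Z, y = Y/Z into f, then multiply by Z^3.
  monomial 2·x^3·y^0 ↦ 2·X^3·Y^0·Z^0.
  monomial 2·x^2·y^1 ↦ 2·X^2·Y^1·Z^0.
  monomial -1·x^2·y^0 ↦ -1·X^2·Y^0·Z^1.
  monomial -2·x^1·y^2 ↦ -2·X^1·Y^2·Z^0.
  monomial 1·x^1·y^1 ↦ 1·X^1·Y^1·Z^1.
  monomial -1·x^1·y^0 ↦ -1·X^1·Y^0·Z^2.
  monomial 2·x^0·y^3 ↦ 2·X^0·Y^3·Z^0.
  monomial -2·x^0·y^2 ↦ -2·X^0·Y^2·Z^1.
  monomial 2·x^0·y^1 ↦ 2·X^0·Y^1·Z^2.
  monomial 1·x^0·y^0 ↦ 1·X^0·Y^0·Z^3.
Collecting: F(X, Y, Z) = 2*X**3 + 2*X**2*Y - X**2*Z - 2*X*Y**2 + X*Y*Z - X*Z**2 + 2*Y**3 - 2*Y**2*Z + 2*Y*Z**2 + Z**3.


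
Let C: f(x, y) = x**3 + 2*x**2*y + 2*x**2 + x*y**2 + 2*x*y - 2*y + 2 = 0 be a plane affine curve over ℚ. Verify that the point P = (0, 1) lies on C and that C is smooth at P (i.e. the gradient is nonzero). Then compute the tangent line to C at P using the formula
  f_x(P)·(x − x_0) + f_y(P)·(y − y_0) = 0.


Tangent line at P: 3*x - 2*y + 2 = 0.

Step 1: f(0, 1) = 0, so P lies on C.
Step 2: partial derivatives
  f_x(x, y) = 3*x**2 + 4*x*y + 4*x + y**2 + 2*y, f_y(x, y) = 2*x**2 + 2*x*y + 2*x - 2.
  f_x(P) = 3, f_y(P) = -2 (gradient nonzero, so P is smooth).
Step 3: tangent line at P: 3·(x − 0) + -2·(y − 1) = 0.
Expanding: 3*x - 2*y + 2 = 0.


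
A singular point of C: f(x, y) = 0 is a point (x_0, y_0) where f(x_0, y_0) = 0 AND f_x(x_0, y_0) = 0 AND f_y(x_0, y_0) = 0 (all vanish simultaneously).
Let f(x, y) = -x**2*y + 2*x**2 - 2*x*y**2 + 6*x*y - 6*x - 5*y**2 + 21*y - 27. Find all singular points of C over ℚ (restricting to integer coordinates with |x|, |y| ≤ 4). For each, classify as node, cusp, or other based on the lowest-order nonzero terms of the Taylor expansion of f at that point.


Singular points: {(-3, 3)}; classification: node.

Compute partial derivatives:
  f_x = -2*x*y + 4*x - 2*y**2 + 6*y - 6.
  f_y = -x**2 - 4*x*y + 6*x - 10*y + 21.
Scan x_0 ∈ {−4, ..., 4}. For each x_0, f_y(x_0, y) is a polynomial in y; find its integer roots y ∈ {−4, ..., 4}, then test f_x and f at those candidates.
  x = -4: f_y(-4, y) = 6*y - 19; no integer root y with |y| ≤ 4.
  x = -3: f_y(-3, y) = 2*y - 6; vanishes at y ∈ {3}. (-3, 3): f_x = 0, f = 0 — SINGULAR.
  x = -2: f_y(-2, y) = 5 - 2*y; no integer root y with |y| ≤ 4.
  x = -1: f_y(-1, y) = 14 - 6*y; no integer root y with |y| ≤ 4.
  x = 0: f_y(0, y) = 21 - 10*y; no integer root y with |y| ≤ 4.
  x = 1: f_y(1, y) = 26 - 14*y; no integer root y with |y| ≤ 4.
  x = 2: f_y(2, y) = 29 - 18*y; no integer root y with |y| ≤ 4.
  x = 3: f_y(3, y) = 30 - 22*y; no integer root y with |y| ≤ 4.
  x = 4: f_y(4, y) = 29 - 26*y; no integer root y with |y| ≤ 4.
Only singular point on the grid: (-3, 3).
Classify: substitute x = -3 + u, y = 3 + v and expand: f = -u**2*v - u**2 - 2*u*v**2 + v**2.
No constant or linear terms (consistent with a singular point). Quadratic part: -u**2 + v**2. Cubic part: -u**2*v - 2*u*v**2.
The quadratic part v**2 - u**2 = (v − u)(v + u) splits into two distinct linear factors, so there are two distinct tangent lines y − 3 = ±(x − -3) — this is a node (ordinary double point).
Classification: node.


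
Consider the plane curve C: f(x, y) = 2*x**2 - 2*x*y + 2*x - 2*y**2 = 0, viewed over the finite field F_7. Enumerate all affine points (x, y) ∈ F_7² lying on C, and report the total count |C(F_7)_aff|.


Affine F_7-points: {(0, 0), (1, 1), (1, 5), (2, 6), (3, 5), (3, 6), (6, 0), (6, 1)}; count = 8.

For each of the 49 pairs (x, y) ∈ F_7², evaluate f(x, y) mod 7. Record the zeros.
  x = 0: [0↦0, 1↦5, 2↦6, 3↦3, 4↦3, 5↦6, 6↦5]  zeros at y ∈ {0}
  x = 1: [0↦4, 1↦0, 2↦6, 3↦1, 4↦6, 5↦0, 6↦4]  zeros at y ∈ {1, 5}
  x = 2: [0↦5, 1↦6, 2↦3, 3↦3, 4↦6, 5↦5, 6↦0]  zeros at y ∈ {6}
  x = 3: [0↦3, 1↦2, 2↦4, 3↦2, 4↦3, 5↦0, 6↦0]  zeros at y ∈ {5, 6}
  x = 4: [0↦5, 1↦2, 2↦2, 3↦5, 4↦4, 5↦6, 6↦4]  zeros at y ∈ ∅
  x = 5: [0↦4, 1↦6, 2↦4, 3↦5, 4↦2, 5↦2, 6↦5]  zeros at y ∈ ∅
  x = 6: [0↦0, 1↦0, 2↦3, 3↦2, 4↦4, 5↦2, 6↦3]  zeros at y ∈ {0, 1}
Collecting zeros: affine points = {(0, 0), (1, 1), (1, 5), (2, 6), (3, 5), (3, 6), (6, 0), (6, 1)}.
Total count |C(F_7)_aff| = 8.


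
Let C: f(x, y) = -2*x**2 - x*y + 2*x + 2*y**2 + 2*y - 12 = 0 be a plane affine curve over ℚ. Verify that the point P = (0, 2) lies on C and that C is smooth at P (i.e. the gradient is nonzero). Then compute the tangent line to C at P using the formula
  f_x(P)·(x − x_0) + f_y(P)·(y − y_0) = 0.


Tangent line at P: 10*y - 20 = 0.

Step 1: f(0, 2) = 0, so P lies on C.
Step 2: partial derivatives
  f_x(x, y) = -4*x - y + 2, f_y(x, y) = -x + 4*y + 2.
  f_x(P) = 0, f_y(P) = 10 (gradient nonzero, so P is smooth).
Step 3: tangent line at P: 0·(x − 0) + 10·(y − 2) = 0.
Expanding: 10*y - 20 = 0.


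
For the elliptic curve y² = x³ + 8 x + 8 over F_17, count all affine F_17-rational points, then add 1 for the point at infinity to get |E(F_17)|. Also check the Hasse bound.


Affine points = {(0, 5), (0, 12), (1, 0), (2, 7), (2, 10), (3, 5), (3, 12), (4, 6), (4, 11), (6, 0), (7, 4), (7, 13), (10, 0), (11, 4), (11, 13), (12, 8), (12, 9), (14, 5), (14, 12), (15, 1), (15, 16), (16, 4), (16, 13)}; affine count = 23; |E(F_17)| = 24.

Discriminant check: Δ ∝ 4a³ + 27b² = 4·8³ + 27·8² = 4·512 + 27·64 ≡ 2 (mod 17). Nonzero ⇒ E is nonsingular.
For each x ∈ F_17, compute rhs = x³ + 8·x + 8 mod 17, then count y ∈ F_17 with y² ≡ rhs.
  x = 0: rhs = 8, matching y values: 5, 12 (2 points).
  x = 1: rhs = 0, matching y values: 0 (1 points).
  x = 2: rhs = 15, matching y values: 7, 10 (2 points).
  x = 3: rhs = 8, matching y values: 5, 12 (2 points).
  x = 4: rhs = 2, matching y values: 6, 11 (2 points).
  x = 5: rhs = 3, matching y values: none (0 points).
  x = 6: rhs = 0, matching y values: 0 (1 points).
  x = 7: rhs = 16, matching y values: 4, 13 (2 points).
  x = 8: rhs = 6, matching y values: none (0 points).
  x = 9: rhs = 10, matching y values: none (0 points).
  x = 10: rhs = 0, matching y values: 0 (1 points).
  x = 11: rhs = 16, matching y values: 4, 13 (2 points).
  x = 12: rhs = 13, matching y values: 8, 9 (2 points).
  x = 13: rhs = 14, matching y values: none (0 points).
  x = 14: rhs = 8, matching y values: 5, 12 (2 points).
  x = 15: rhs = 1, matching y values: 1, 16 (2 points).
  x = 16: rhs = 16, matching y values: 4, 13 (2 points).
Total affine count: 23.
Full point count |E(F_17)| = 23 + 1 = 24.
Hasse bound: |24 − (17+1)| = |6| = 6 ≤ 2√17 ≈ 8.2462 ✓.


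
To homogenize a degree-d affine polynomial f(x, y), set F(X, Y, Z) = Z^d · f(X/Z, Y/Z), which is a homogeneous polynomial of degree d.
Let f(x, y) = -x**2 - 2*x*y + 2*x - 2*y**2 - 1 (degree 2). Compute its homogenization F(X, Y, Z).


F(X, Y, Z) = -X**2 - 2*X*Y + 2*X*Z - 2*Y**2 - Z**2

deg(f) = 2.
Substitute x = X/Z, y = Y/Z into f, then multiply by Z^2.
  monomial -1·x^2·y^0 ↦ -1·X^2·Y^0·Z^0.
  monomial -2·x^1·y^1 ↦ -2·X^1·Y^1·Z^0.
  monomial 2·x^1·y^0 ↦ 2·X^1·Y^0·Z^1.
  monomial -2·x^0·y^2 ↦ -2·X^0·Y^2·Z^0.
  monomial -1·x^0·y^0 ↦ -1·X^0·Y^0·Z^2.
Collecting: F(X, Y, Z) = -X**2 - 2*X*Y + 2*X*Z - 2*Y**2 - Z**2.


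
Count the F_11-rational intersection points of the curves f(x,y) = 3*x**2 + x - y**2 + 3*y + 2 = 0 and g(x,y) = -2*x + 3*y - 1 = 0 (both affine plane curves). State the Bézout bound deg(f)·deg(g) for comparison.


Common zeros: ∅; count = 0; Bézout bound = 2.

deg(f) = 2, deg(g) = 1, so Bézout bound = 2.
Scan x ∈ F_11. For each x, list the y ∈ F_11 with f(x, y) ≡ 0 and those with g(x, y) ≡ 0 (mod 11); the common zeros in that column are the intersection.
  x = 0: f ≡ 0 at y ∈ ∅; g ≡ 0 at y ∈ {4}; common: ∅.
  x = 1: f ≡ 0 at y ∈ {7}; g ≡ 0 at y ∈ {1}; common: ∅.
  x = 2: f ≡ 0 at y ∈ ∅; g ≡ 0 at y ∈ {9}; common: ∅.
  x = 3: f ≡ 0 at y ∈ {5, 9}; g ≡ 0 at y ∈ {6}; common: ∅.
  x = 4: f ≡ 0 at y ∈ {5, 9}; g ≡ 0 at y ∈ {3}; common: ∅.
  x = 5: f ≡ 0 at y ∈ ∅; g ≡ 0 at y ∈ {0}; common: ∅.
  x = 6: f ≡ 0 at y ∈ {7}; g ≡ 0 at y ∈ {8}; common: ∅.
  x = 7: f ≡ 0 at y ∈ ∅; g ≡ 0 at y ∈ {5}; common: ∅.
  x = 8: f ≡ 0 at y ∈ {4, 10}; g ≡ 0 at y ∈ {2}; common: ∅.
  x = 9: f ≡ 0 at y ∈ ∅; g ≡ 0 at y ∈ {10}; common: ∅.
  x = 10: f ≡ 0 at y ∈ {4, 10}; g ≡ 0 at y ∈ {7}; common: ∅.
Collecting: common zeros = ∅, so the count is 0.
Comparison with the Bézout bound: 0 ≤ 2 = deg(f)·deg(g), as expected for curves with no common component (the affine F_11-count falls short of the bound because intersections may lie at infinity, over extension fields, or carry multiplicity).


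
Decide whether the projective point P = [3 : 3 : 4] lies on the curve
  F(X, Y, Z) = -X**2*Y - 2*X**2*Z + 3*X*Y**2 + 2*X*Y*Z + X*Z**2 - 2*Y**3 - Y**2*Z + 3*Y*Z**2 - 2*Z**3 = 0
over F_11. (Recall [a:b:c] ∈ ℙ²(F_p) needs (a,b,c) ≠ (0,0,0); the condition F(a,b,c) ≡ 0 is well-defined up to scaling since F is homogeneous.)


F(3,3,4) ≡ 6 (mod 11); P is NOT on the curve.

Evaluate F(3, 3, 4) term-by-term (mod 11).
  -X**2*Y ↦ -1·9·3·1 = -27
  -2*X**2*Z ↦ -2·9·1·4 = -72
  3*X*Y**2 ↦ 3·3·9·1 = 81
  2*X*Y*Z ↦ 2·3·3·4 = 72
  X*Z**2 ↦ 1·3·1·16 = 48
  -2*Y**3 ↦ -2·1·27·1 = -54
  -Y**2*Z ↦ -1·1·9·4 = -36
  3*Y*Z**2 ↦ 3·1·3·16 = 144
  -2*Z**3 ↦ -2·1·1·64 = -128
Sum: F(3, 3, 4) = (-27) + (-72) + (81) + (72) + (48) + (-54) + (-36) + (144) + (-128) = 28.
Reducing mod 11: 28 ≡ 6 (mod 11).
Since F(a, b, c) ≡ 6 ≠ 0 (mod 11), P does NOT lie on the curve.


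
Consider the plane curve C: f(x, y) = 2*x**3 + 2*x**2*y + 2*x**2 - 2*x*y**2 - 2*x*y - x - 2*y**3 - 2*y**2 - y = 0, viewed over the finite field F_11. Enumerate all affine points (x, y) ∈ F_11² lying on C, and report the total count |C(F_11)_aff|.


Affine F_11-points: {(0, 0), (1, 5), (2, 0), (2, 3), (2, 5), (3, 4), (6, 3), (8, 0), (9, 7), (9, 8), (10, 3), (10, 9), (10, 10)}; count = 13.

For each of the 121 pairs (x, y) ∈ F_11², evaluate f(x, y) mod 11. Record the zeros.
  x = 0: [0↦0, 1↦6, 2↦7, 3↦2, 4↦1, 5↦3, 6↦7, 7↦1, 8↦6, 9↦10, 10↦1]  zeros at y ∈ {0}
  x = 1: [0↦3, 1↦7, 2↦2, 3↦9, 4↦5, 5↦0, 6↦4, 7↦5, 8↦2, 9↦5, 10↦2]  zeros at y ∈ {5}
  x = 2: [0↦0, 1↦6, 2↦10, 3↦0, 4↦8, 5↦0, 6↦8, 7↦9, 8↦2, 9↦8, 10↦4]  zeros at y ∈ {0, 3, 5}
  x = 3: [0↦3, 1↦4, 2↦10, 3↦9, 4↦0, 5↦4, 6↦9, 7↦3, 8↦7, 9↦9, 10↦8]  zeros at y ∈ {4}
  x = 4: [0↦2, 1↦2, 2↦3, 3↦4, 4↦4, 5↦2, 6↦8, 7↦10, 8↦7, 9↦9, 10↦4]  zeros at y ∈ ∅
  x = 5: [0↦9, 1↦1, 2↦1, 3↦8, 4↦10, 5↦6, 6↦6, 7↦9, 8↦3, 9↦9, 10↦4]  zeros at y ∈ ∅
  x = 6: [0↦3, 1↦2, 2↦5, 3↦0, 4↦8, 5↦6, 6↦4, 7↦1, 8↦7, 9↦10, 10↦9]  zeros at y ∈ {3}
  x = 7: [0↦7, 1↦6, 2↦5, 3↦3, 4↦10, 5↦3, 6↦3, 7↦9, 8↦9, 9↦2, 10↦9]  zeros at y ∈ ∅
  x = 8: [0↦0, 1↦3, 2↦2, 3↦7, 4↦6, 5↦9, 6↦4, 7↦1, 8↦10, 9↦8, 10↦5]  zeros at y ∈ {0}
  x = 9: [0↦5, 1↦5, 2↦8, 3↦2, 4↦8, 5↦3, 6↦8, 7↦0, 8↦0, 9↦7, 10↦9]  zeros at y ∈ {7, 8}
  x = 10: [0↦1, 1↦2, 2↦2, 3↦0, 4↦6, 5↦8, 6↦5, 7↦7, 8↦2, 9↦0, 10↦0]  zeros at y ∈ {3, 9, 10}
Collecting zeros: affine points = {(0, 0), (1, 5), (2, 0), (2, 3), (2, 5), (3, 4), (6, 3), (8, 0), (9, 7), (9, 8), (10, 3), (10, 9), (10, 10)}.
Total count |C(F_11)_aff| = 13.


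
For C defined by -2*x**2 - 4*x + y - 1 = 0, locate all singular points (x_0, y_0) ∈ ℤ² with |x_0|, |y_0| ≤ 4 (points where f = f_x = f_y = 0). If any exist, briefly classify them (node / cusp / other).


No singular points in the scanned grid; C is smooth there.

Compute partial derivatives:
  f_x = -4*x - 4.
  f_y = 1.
f_y = 1 is a nonzero constant, so f_y never vanishes: no point (x, y) can satisfy f = f_x = f_y = 0. In particular no (x, y) ∈ {−4, ..., 4}² is singular; the curve is smooth.


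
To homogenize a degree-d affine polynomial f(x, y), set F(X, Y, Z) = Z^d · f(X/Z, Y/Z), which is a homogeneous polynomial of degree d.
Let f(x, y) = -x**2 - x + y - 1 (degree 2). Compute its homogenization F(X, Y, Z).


F(X, Y, Z) = -X**2 - X*Z + Y*Z - Z**2

deg(f) = 2.
Substitute x = X/Z, y = Y/Z into f, then multiply by Z^2.
  monomial -1·x^2·y^0 ↦ -1·X^2·Y^0·Z^0.
  monomial -1·x^1·y^0 ↦ -1·X^1·Y^0·Z^1.
  monomial 1·x^0·y^1 ↦ 1·X^0·Y^1·Z^1.
  monomial -1·x^0·y^0 ↦ -1·X^0·Y^0·Z^2.
Collecting: F(X, Y, Z) = -X**2 - X*Z + Y*Z - Z**2.


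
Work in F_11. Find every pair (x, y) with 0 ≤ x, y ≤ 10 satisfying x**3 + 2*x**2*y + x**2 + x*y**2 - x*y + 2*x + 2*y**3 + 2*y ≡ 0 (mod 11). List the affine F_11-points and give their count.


Affine F_11-points: {(0, 0), (1, 10), (2, 8), (3, 4), (4, 0), (5, 5), (6, 0), (6, 2), (6, 6)}; count = 9.

For each of the 121 pairs (x, y) ∈ F_11², evaluate f(x, y) mod 11. Record the zeros.
  x = 0: [0↦0, 1↦4, 2↦9, 3↦5, 4↦4, 5↦7, 6↦4, 7↦7, 8↦6, 9↦2, 10↦7]  zeros at y ∈ {0}
  x = 1: [0↦4, 1↦10, 2↦8, 3↦10, 4↦6, 5↦8, 6↦6, 7↦1, 8↦5, 9↦8, 10↦0]  zeros at y ∈ {10}
  x = 2: [0↦5, 1↦6, 2↦1, 3↦2, 4↦10, 5↦4, 6↦7, 7↦9, 8↦0, 9↦3, 10↦8]  zeros at y ∈ {8}
  x = 3: [0↦9, 1↦9, 2↦5, 3↦9, 4↦0, 5↦1, 6↦2, 7↦4, 8↦8, 9↦4, 10↦4]  zeros at y ∈ {4}
  x = 4: [0↦0, 1↦3, 2↦4, 3↦4, 4↦4, 5↦5, 6↦8, 7↦3, 8↦2, 9↦6, 10↦5]  zeros at y ∈ {0}
  x = 5: [0↦6, 1↦5, 2↦4, 3↦4, 4↦6, 5↦0, 6↦9, 7↦1, 8↦10, 9↦4, 10↦6]  zeros at y ∈ {5}
  x = 6: [0↦0, 1↦10, 2↦0, 3↦4, 4↦1, 5↦3, 6↦0, 7↦4, 8↦5, 9↦4, 10↦2]  zeros at y ∈ {0, 2, 6}
  x = 7: [0↦10, 1↦2, 2↦9, 3↦10, 4↦6, 5↦9, 6↦9, 7↦7, 8↦4, 9↦1, 10↦10]  zeros at y ∈ ∅
  x = 8: [0↦9, 1↦9, 2↦4, 3↦6, 4↦5, 5↦2, 6↦9, 7↦5, 8↦2, 9↦1, 10↦3]  zeros at y ∈ ∅
  x = 9: [0↦3, 1↦4, 2↦2, 3↦9, 4↦4, 5↦10, 6↦6, 7↦4, 8↦5, 9↦10, 10↦9]  zeros at y ∈ ∅
  x = 10: [0↦9, 1↦4, 2↦9, 3↦3, 4↦9, 5↦6, 6↦6, 7↦10, 8↦8, 9↦1, 10↦1]  zeros at y ∈ ∅
Collecting zeros: affine points = {(0, 0), (1, 10), (2, 8), (3, 4), (4, 0), (5, 5), (6, 0), (6, 2), (6, 6)}.
Total count |C(F_11)_aff| = 9.


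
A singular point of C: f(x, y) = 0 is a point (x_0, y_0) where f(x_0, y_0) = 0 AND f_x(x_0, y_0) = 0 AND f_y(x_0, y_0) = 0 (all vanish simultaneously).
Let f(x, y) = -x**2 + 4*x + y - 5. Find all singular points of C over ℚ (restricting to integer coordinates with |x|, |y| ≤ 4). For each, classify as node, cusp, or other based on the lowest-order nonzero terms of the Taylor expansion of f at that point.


No singular points in the scanned grid; C is smooth there.

Compute partial derivatives:
  f_x = 4 - 2*x.
  f_y = 1.
f_y = 1 is a nonzero constant, so f_y never vanishes: no point (x, y) can satisfy f = f_x = f_y = 0. In particular no (x, y) ∈ {−4, ..., 4}² is singular; the curve is smooth.


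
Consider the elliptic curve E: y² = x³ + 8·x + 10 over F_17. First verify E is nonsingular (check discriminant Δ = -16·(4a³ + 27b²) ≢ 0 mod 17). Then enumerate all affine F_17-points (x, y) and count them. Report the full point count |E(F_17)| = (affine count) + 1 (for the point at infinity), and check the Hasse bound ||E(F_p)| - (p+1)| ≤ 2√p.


Affine points = {(1, 6), (1, 11), (2, 0), (4, 2), (4, 15), (6, 6), (6, 11), (7, 1), (7, 16), (8, 5), (8, 12), (10, 6), (10, 11), (11, 1), (11, 16), (12, 7), (12, 10), (13, 4), (13, 13), (16, 1), (16, 16)}; affine count = 21; |E(F_17)| = 22.

Discriminant check: Δ ∝ 4a³ + 27b² = 4·8³ + 27·10² = 4·512 + 27·100 ≡ 5 (mod 17). Nonzero ⇒ E is nonsingular.
For each x ∈ F_17, compute rhs = x³ + 8·x + 10 mod 17, then count y ∈ F_17 with y² ≡ rhs.
  x = 0: rhs = 10, matching y values: none (0 points).
  x = 1: rhs = 2, matching y values: 6, 11 (2 points).
  x = 2: rhs = 0, matching y values: 0 (1 points).
  x = 3: rhs = 10, matching y values: none (0 points).
  x = 4: rhs = 4, matching y values: 2, 15 (2 points).
  x = 5: rhs = 5, matching y values: none (0 points).
  x = 6: rhs = 2, matching y values: 6, 11 (2 points).
  x = 7: rhs = 1, matching y values: 1, 16 (2 points).
  x = 8: rhs = 8, matching y values: 5, 12 (2 points).
  x = 9: rhs = 12, matching y values: none (0 points).
  x = 10: rhs = 2, matching y values: 6, 11 (2 points).
  x = 11: rhs = 1, matching y values: 1, 16 (2 points).
  x = 12: rhs = 15, matching y values: 7, 10 (2 points).
  x = 13: rhs = 16, matching y values: 4, 13 (2 points).
  x = 14: rhs = 10, matching y values: none (0 points).
  x = 15: rhs = 3, matching y values: none (0 points).
  x = 16: rhs = 1, matching y values: 1, 16 (2 points).
Total affine count: 21.
Full point count |E(F_17)| = 21 + 1 = 22.
Hasse bound: |22 − (17+1)| = |4| = 4 ≤ 2√17 ≈ 8.2462 ✓.
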